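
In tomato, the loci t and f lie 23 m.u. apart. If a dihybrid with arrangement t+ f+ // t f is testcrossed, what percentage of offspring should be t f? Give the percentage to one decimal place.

A map distance of 23 m.u. corresponds to a recombination frequency of 0.230.
The F1 is t+ f+ / t f, so t f is a parental gamete class with expected frequency (1 − r)/2 = 0.770/2 = 0.3850.
That is 0.3850 = 38.5% of the progeny.

38.5%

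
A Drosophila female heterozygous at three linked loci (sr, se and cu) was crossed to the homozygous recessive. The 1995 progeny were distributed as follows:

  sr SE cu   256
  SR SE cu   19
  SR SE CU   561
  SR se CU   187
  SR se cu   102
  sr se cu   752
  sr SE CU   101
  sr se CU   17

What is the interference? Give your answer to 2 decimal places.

0.37

The two most frequent reciprocal classes, sr se cu and SR SE CU, are the parental types, so the F1 was sr se cu / SR SE CU.
The two rarest classes, sr se CU and SR SE cu, are the double crossovers. Comparing them with the parentals, only the cu allele has switched, so cu is the middle locus and the order is sr – cu – se.
sr–cu: (203 + 36)/1995 = 0.1198; cu–se: (443 + 36)/1995 = 0.2401.
Expected DCO frequency = 0.1198 × 0.2401 ≈ 0.02876; observed = 36/1995 ≈ 0.01805.
Coefficient of coincidence = 0.01805/0.02876 ≈ 0.63; interference = 1 − 0.63 = 0.37.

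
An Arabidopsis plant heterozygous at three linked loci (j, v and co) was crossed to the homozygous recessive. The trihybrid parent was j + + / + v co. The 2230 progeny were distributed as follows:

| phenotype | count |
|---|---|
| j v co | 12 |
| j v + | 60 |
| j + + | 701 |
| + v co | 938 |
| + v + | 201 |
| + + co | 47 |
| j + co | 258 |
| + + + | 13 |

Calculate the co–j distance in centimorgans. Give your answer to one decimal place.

The two rarest classes, + + + and j v co, are the double crossovers. Comparing them with the parentals, only the j allele has switched, so j is the middle locus and the order is co – j – v.
Crossovers in the co–j interval produce the single-crossover classes j + co and + v + (258 + 201 = 459) plus the double crossovers (25).
RF(co–j) = (459 + 25) / 2230 = 484/2230 = 0.2170 → 21.7 centimorgans.

21.7 centimorgans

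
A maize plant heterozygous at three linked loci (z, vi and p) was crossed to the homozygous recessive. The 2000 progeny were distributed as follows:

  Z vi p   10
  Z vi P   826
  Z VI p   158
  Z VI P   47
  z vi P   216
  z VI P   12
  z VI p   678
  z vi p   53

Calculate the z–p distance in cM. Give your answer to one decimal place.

19.8 cM

The two most frequent reciprocal classes, Z vi P and z VI p, are the parental types, so the F1 was Z vi P / z VI p.
The two rarest classes, Z vi p and z VI P, are the double crossovers. Comparing them with the parentals, only the p allele has switched, so p is the middle locus and the order is z – p – vi.
Crossovers in the z–p interval produce the single-crossover classes z vi P and Z VI p (216 + 158 = 374) plus the double crossovers (22).
RF(z–p) = (374 + 22) / 2000 = 396/2000 = 0.1980 → 19.8 cM.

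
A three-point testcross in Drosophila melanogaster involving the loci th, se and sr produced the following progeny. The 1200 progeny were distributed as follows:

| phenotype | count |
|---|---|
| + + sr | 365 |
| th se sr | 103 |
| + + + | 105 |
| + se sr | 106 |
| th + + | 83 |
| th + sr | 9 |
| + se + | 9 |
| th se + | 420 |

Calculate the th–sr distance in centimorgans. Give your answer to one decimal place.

The two most frequent reciprocal classes, + + sr and th se +, are the parental types, so the F1 was + + sr / th se +.
The two rarest classes, th + sr and + se +, are the double crossovers. Comparing them with the parentals, only the th allele has switched, so th is the middle locus and the order is se – th – sr.
Crossovers in the th–sr interval produce the single-crossover classes + + + and th se sr (105 + 103 = 208) plus the double crossovers (18).
RF(th–sr) = (208 + 18) / 1200 = 226/1200 = 0.1883 → 18.8 centimorgans.

18.8 centimorgans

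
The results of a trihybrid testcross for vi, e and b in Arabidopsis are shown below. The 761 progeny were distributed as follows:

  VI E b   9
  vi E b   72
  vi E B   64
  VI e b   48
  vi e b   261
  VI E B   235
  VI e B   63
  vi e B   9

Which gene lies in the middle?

The two most frequent reciprocal classes, vi e b and VI E B, are the parental types, so the F1 was vi e b / VI E B.
The two rarest classes, vi e B and VI E b, are the double crossovers. Comparing them with the parentals, only the b allele has switched, so b is the middle locus and the order is e – b – vi.

b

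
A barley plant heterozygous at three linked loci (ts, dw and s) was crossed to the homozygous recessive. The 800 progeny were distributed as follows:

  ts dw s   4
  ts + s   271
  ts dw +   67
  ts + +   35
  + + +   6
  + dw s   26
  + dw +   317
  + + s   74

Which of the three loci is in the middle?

The two most frequent reciprocal classes, + dw + and ts + s, are the parental types, so the F1 was + dw + / ts + s.
The two rarest classes, + + + and ts dw s, are the double crossovers. Comparing them with the parentals, only the dw allele has switched, so dw is the middle locus and the order is s – dw – ts.

dw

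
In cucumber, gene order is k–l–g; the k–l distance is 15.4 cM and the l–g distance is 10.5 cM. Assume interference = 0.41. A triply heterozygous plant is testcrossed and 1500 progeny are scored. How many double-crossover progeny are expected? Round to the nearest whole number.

Map distances give recombination frequencies of 0.154 and 0.105 for the two intervals.
With interference 0.41 (so coincidence = 0.59), expected double-crossover frequency = 0.154 × 0.105 × 0.59 = 0.00954.
Expected number = 0.00954 × 1500 = 14.31 ≈ 14.

14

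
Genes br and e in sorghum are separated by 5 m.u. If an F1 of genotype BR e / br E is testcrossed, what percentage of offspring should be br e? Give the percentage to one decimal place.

2.5%

A map distance of 5 m.u. corresponds to a recombination frequency of 0.050.
The F1 is BR e / br E, so br e is a recombinant gamete class with expected frequency r/2 = 0.050/2 = 0.0250.
That is 0.0250 = 2.5% of the progeny.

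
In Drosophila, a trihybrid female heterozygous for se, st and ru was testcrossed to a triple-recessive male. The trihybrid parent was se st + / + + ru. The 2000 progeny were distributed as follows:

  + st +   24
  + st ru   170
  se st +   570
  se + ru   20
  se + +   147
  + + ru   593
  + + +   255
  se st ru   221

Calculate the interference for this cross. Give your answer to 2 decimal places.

0.53

The two rarest classes, + st + and se + ru, are the double crossovers. Comparing them with the parentals, only the se allele has switched, so se is the middle locus and the order is ru – se – st.
ru–se: (476 + 44)/2000 = 0.2600; se–st: (317 + 44)/2000 = 0.1805.
Expected DCO frequency = 0.2600 × 0.1805 ≈ 0.04693; observed = 44/2000 ≈ 0.02200.
Coefficient of coincidence = 0.02200/0.04693 ≈ 0.47; interference = 1 − 0.47 = 0.53.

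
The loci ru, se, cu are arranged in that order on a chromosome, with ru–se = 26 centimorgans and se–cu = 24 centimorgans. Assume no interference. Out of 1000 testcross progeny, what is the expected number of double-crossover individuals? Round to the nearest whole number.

62

Map distances give recombination frequencies of 0.260 and 0.240 for the two intervals.
With no interference, expected double-crossover frequency = 0.260 × 0.240 = 0.06240.
Expected number = 0.06240 × 1000 = 62.40 ≈ 62.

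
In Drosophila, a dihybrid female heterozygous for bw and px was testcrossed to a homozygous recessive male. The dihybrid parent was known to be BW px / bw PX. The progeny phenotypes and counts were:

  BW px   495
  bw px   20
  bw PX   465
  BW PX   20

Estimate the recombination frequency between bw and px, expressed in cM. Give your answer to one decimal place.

4.0 cM

The recombinant classes are BW PX and bw px: 20 + 20 = 40.
Recombination frequency = 40/1000 = 0.0400 ≈ 4.0%, i.e. 4.0 cM.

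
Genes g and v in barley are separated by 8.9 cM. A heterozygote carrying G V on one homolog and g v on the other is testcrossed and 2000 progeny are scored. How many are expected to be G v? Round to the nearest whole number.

A map distance of 8.9 cM corresponds to a recombination frequency of 0.089.
The F1 is G V / g v, so G v is a recombinant gamete class with expected frequency r/2 = 0.089/2 = 0.0445.
Expected number = 0.0445 × 2000 = 89.00 ≈ 89.

89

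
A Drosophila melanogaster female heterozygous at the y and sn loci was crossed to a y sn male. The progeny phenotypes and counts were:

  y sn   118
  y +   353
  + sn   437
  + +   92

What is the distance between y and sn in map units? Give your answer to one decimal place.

The two most frequent classes, + sn (437) and y + (353), are the parental types, so the F1 was + sn / y +.
The recombinant classes are + + and y sn: 92 + 118 = 210.
Recombination frequency = 210/1000 = 0.2100 ≈ 21.0%, i.e. 21.0 map units.

21.0 map units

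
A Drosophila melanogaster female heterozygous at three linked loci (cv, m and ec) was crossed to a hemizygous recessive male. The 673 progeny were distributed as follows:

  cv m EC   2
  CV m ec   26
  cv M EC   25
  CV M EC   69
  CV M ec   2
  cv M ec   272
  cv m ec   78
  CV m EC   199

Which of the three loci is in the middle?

The two most frequent reciprocal classes, CV m EC and cv M ec, are the parental types, so the F1 was CV m EC / cv M ec.
The two rarest classes, cv m EC and CV M ec, are the double crossovers. Comparing them with the parentals, only the cv allele has switched, so cv is the middle locus and the order is m – cv – ec.

cv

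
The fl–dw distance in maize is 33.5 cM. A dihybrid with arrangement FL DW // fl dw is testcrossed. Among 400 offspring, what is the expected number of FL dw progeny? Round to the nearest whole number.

A map distance of 33.5 cM corresponds to a recombination frequency of 0.335.
The F1 is FL DW / fl dw, so FL dw is a recombinant gamete class with expected frequency r/2 = 0.335/2 = 0.1675.
Expected number = 0.1675 × 400 = 67.00 ≈ 67.

67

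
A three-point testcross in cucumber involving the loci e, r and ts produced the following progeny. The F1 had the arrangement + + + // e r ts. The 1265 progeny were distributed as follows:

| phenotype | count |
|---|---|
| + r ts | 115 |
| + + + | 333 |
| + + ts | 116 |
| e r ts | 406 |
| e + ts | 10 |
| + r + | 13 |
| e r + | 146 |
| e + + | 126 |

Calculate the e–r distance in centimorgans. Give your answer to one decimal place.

20.9 centimorgans

The two rarest classes, + r + and e + ts, are the double crossovers. Comparing them with the parentals, only the r allele has switched, so r is the middle locus and the order is e – r – ts.
Crossovers in the e–r interval produce the single-crossover classes e + + and + r ts (126 + 115 = 241) plus the double crossovers (23).
RF(e–r) = (241 + 23) / 1265 = 264/1265 = 0.2087 → 20.9 centimorgans.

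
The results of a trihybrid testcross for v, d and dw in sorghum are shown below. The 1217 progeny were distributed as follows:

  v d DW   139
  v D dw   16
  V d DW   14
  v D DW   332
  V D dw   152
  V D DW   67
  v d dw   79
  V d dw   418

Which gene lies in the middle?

dw

The two most frequent reciprocal classes, v D DW and V d dw, are the parental types, so the F1 was v D DW / V d dw.
The two rarest classes, v D dw and V d DW, are the double crossovers. Comparing them with the parentals, only the dw allele has switched, so dw is the middle locus and the order is d – dw – v.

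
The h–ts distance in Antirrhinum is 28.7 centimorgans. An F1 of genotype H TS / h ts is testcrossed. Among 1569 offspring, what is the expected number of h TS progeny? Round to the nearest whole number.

A map distance of 28.7 centimorgans corresponds to a recombination frequency of 0.287.
The F1 is H TS / h ts, so h TS is a recombinant gamete class with expected frequency r/2 = 0.287/2 = 0.1435.
Expected number = 0.1435 × 1569 = 225.15 ≈ 225.

225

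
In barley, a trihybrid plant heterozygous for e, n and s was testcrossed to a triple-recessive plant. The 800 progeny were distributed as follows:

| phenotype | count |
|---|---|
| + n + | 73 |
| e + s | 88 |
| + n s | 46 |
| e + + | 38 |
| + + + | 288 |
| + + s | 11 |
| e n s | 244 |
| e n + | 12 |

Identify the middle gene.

s

The two most frequent reciprocal classes, + + + and e n s, are the parental types, so the F1 was + + + / e n s.
The two rarest classes, + + s and e n +, are the double crossovers. Comparing them with the parentals, only the s allele has switched, so s is the middle locus and the order is e – s – n.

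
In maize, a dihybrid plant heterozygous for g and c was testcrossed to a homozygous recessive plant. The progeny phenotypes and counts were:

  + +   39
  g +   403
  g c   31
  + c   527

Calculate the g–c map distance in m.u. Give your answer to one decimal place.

The two most frequent classes, + c (527) and g + (403), are the parental types, so the F1 was + c / g +.
The recombinant classes are + + and g c: 39 + 31 = 70.
Recombination frequency = 70/1000 = 0.0700 ≈ 7.0%, i.e. 7.0 m.u.

7.0 m.u.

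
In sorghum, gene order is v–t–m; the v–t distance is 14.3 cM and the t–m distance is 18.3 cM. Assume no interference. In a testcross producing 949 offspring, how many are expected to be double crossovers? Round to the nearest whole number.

25

Map distances give recombination frequencies of 0.143 and 0.183 for the two intervals.
With no interference, expected double-crossover frequency = 0.143 × 0.183 = 0.02617.
Expected number = 0.02617 × 949 = 24.83 ≈ 25.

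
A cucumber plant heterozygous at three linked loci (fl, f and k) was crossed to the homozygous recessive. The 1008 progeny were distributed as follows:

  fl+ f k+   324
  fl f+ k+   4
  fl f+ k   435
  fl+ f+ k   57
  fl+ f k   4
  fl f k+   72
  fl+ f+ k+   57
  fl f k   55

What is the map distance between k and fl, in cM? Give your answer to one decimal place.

13.6 cM

The two most frequent reciprocal classes, fl f+ k and fl+ f k+, are the parental types, so the F1 was fl f+ k / fl+ f k+.
The two rarest classes, fl f+ k+ and fl+ f k, are the double crossovers. Comparing them with the parentals, only the k allele has switched, so k is the middle locus and the order is f – k – fl.
Crossovers in the k–fl interval produce the single-crossover classes fl+ f+ k and fl f k+ (57 + 72 = 129) plus the double crossovers (8).
RF(k–fl) = (129 + 8) / 1008 = 137/1008 = 0.1359 → 13.6 cM.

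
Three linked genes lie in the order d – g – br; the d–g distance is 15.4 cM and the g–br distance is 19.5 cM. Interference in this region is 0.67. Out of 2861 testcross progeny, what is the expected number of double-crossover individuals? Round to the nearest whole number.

Map distances give recombination frequencies of 0.154 and 0.195 for the two intervals.
With interference 0.67 (so coincidence = 0.33), expected double-crossover frequency = 0.154 × 0.195 × 0.33 = 0.00991.
Expected number = 0.00991 × 2861 = 28.35 ≈ 28.

28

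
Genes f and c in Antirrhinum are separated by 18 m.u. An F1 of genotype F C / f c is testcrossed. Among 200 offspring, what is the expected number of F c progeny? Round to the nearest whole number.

18

A map distance of 18 m.u. corresponds to a recombination frequency of 0.180.
The F1 is F C / f c, so F c is a recombinant gamete class with expected frequency r/2 = 0.180/2 = 0.0900.
Expected number = 0.0900 × 200 = 18.00 ≈ 18.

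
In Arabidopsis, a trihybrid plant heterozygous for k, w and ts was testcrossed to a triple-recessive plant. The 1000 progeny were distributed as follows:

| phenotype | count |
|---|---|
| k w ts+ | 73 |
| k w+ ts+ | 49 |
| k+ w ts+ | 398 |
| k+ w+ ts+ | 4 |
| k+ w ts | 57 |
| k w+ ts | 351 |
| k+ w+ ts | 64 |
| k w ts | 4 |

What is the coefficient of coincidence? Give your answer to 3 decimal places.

0.484

The two most frequent reciprocal classes, k+ w ts+ and k w+ ts, are the parental types, so the F1 was k+ w ts+ / k w+ ts.
The two rarest classes, k+ w+ ts+ and k w ts, are the double crossovers. Comparing them with the parentals, only the w allele has switched, so w is the middle locus and the order is ts – w – k.
ts–w: (106 + 8)/1000 = 0.1140; w–k: (137 + 8)/1000 = 0.1450.
Expected DCO frequency = 0.1140 × 0.1450 ≈ 0.01653; observed = 8/1000 ≈ 0.00800.
Coefficient of coincidence = 0.00800/0.01653 ≈ 0.484.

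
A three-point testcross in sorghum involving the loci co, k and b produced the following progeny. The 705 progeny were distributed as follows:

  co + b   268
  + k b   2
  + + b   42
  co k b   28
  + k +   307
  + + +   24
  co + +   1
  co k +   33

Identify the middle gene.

b

The two most frequent reciprocal classes, co + b and + k +, are the parental types, so the F1 was co + b / + k +.
The two rarest classes, co + + and + k b, are the double crossovers. Comparing them with the parentals, only the b allele has switched, so b is the middle locus and the order is k – b – co.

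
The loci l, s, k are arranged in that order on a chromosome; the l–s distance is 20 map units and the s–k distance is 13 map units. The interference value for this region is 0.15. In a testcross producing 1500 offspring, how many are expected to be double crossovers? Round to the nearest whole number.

33

Map distances give recombination frequencies of 0.200 and 0.130 for the two intervals.
With interference 0.15 (so coincidence = 0.85), expected double-crossover frequency = 0.200 × 0.130 × 0.85 = 0.02210.
Expected number = 0.02210 × 1500 = 33.15 ≈ 33.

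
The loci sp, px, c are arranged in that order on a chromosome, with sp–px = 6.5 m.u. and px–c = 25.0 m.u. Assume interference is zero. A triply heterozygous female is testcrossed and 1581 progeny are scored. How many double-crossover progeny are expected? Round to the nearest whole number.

26

Map distances give recombination frequencies of 0.065 and 0.250 for the two intervals.
With no interference, expected double-crossover frequency = 0.065 × 0.250 = 0.01625.
Expected number = 0.01625 × 1581 = 25.69 ≈ 26.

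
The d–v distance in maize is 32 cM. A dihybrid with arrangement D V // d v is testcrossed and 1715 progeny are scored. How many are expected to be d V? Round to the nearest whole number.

274

A map distance of 32 cM corresponds to a recombination frequency of 0.320.
The F1 is D V / d v, so d V is a recombinant gamete class with expected frequency r/2 = 0.320/2 = 0.1600.
Expected number = 0.1600 × 1715 = 274.40 ≈ 274.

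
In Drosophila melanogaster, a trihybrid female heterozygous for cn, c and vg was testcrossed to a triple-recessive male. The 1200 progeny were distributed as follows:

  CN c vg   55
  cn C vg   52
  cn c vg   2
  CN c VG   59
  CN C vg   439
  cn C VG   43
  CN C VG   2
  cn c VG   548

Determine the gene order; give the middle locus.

vg

The two most frequent reciprocal classes, cn c VG and CN C vg, are the parental types, so the F1 was cn c VG / CN C vg.
The two rarest classes, cn c vg and CN C VG, are the double crossovers. Comparing them with the parentals, only the vg allele has switched, so vg is the middle locus and the order is c – vg – cn.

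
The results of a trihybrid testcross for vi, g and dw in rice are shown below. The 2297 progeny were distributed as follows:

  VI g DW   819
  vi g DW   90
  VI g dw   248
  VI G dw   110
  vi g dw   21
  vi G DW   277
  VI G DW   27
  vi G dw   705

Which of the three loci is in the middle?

g

The two most frequent reciprocal classes, VI g DW and vi G dw, are the parental types, so the F1 was VI g DW / vi G dw.
The two rarest classes, VI G DW and vi g dw, are the double crossovers. Comparing them with the parentals, only the g allele has switched, so g is the middle locus and the order is vi – g – dw.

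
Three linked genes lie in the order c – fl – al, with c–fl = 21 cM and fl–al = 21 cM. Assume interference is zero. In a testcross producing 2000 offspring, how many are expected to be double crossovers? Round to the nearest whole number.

Map distances give recombination frequencies of 0.210 and 0.210 for the two intervals.
With no interference, expected double-crossover frequency = 0.210 × 0.210 = 0.04410.
Expected number = 0.04410 × 2000 = 88.20 ≈ 88.

88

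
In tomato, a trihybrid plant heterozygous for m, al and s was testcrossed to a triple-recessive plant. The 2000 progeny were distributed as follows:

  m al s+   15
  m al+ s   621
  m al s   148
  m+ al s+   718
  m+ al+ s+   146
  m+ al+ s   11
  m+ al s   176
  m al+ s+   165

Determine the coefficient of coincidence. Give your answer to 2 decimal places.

The two most frequent reciprocal classes, m+ al s+ and m al+ s, are the parental types, so the F1 was m+ al s+ / m al+ s.
The two rarest classes, m al s+ and m+ al+ s, are the double crossovers. Comparing them with the parentals, only the m allele has switched, so m is the middle locus and the order is al – m – s.
al–m: (294 + 26)/2000 = 0.1600; m–s: (341 + 26)/2000 = 0.1835.
Expected DCO frequency = 0.1600 × 0.1835 ≈ 0.02936; observed = 26/2000 ≈ 0.01300.
Coefficient of coincidence = 0.01300/0.02936 ≈ 0.44.

0.44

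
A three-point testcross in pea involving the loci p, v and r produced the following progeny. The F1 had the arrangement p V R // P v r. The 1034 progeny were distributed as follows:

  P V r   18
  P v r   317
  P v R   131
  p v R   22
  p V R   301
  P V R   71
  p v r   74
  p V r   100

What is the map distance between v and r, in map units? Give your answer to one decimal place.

26.2 map units

The two rarest classes, p v R and P V r, are the double crossovers. Comparing them with the parentals, only the v allele has switched, so v is the middle locus and the order is p – v – r.
Crossovers in the v–r interval produce the single-crossover classes p V r and P v R (100 + 131 = 231) plus the double crossovers (40).
RF(v–r) = (231 + 40) / 1034 = 271/1034 = 0.2621 → 26.2 map units.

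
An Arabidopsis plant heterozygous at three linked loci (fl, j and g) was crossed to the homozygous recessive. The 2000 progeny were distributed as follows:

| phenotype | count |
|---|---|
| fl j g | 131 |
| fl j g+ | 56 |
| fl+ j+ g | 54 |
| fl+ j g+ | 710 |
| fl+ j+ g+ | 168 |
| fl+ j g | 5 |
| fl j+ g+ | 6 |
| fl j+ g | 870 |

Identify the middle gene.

The two most frequent reciprocal classes, fl j+ g and fl+ j g+, are the parental types, so the F1 was fl j+ g / fl+ j g+.
The two rarest classes, fl j+ g+ and fl+ j g, are the double crossovers. Comparing them with the parentals, only the g allele has switched, so g is the middle locus and the order is fl – g – j.

g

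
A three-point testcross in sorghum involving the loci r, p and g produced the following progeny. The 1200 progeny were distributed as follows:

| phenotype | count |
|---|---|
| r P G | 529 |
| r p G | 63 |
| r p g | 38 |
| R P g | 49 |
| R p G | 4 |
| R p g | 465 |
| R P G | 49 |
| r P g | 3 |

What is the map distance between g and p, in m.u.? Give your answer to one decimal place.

9.9 m.u.

The two most frequent reciprocal classes, r P G and R p g, are the parental types, so the F1 was r P G / R p g.
The two rarest classes, r P g and R p G, are the double crossovers. Comparing them with the parentals, only the g allele has switched, so g is the middle locus and the order is r – g – p.
Crossovers in the g–p interval produce the single-crossover classes r p G and R P g (63 + 49 = 112) plus the double crossovers (7).
RF(g–p) = (112 + 7) / 1200 = 119/1200 = 0.0992 → 9.9 m.u.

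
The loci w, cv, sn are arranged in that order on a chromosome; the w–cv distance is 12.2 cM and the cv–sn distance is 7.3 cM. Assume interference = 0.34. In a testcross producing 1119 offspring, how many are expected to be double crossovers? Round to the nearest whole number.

7

Map distances give recombination frequencies of 0.122 and 0.073 for the two intervals.
With interference 0.34 (so coincidence = 0.66), expected double-crossover frequency = 0.122 × 0.073 × 0.66 = 0.00588.
Expected number = 0.00588 × 1119 = 6.58 ≈ 7.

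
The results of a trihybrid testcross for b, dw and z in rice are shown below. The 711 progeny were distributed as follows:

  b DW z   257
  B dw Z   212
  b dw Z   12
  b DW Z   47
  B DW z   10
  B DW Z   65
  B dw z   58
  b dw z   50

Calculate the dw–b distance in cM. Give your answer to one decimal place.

The two most frequent reciprocal classes, b DW z and B dw Z, are the parental types, so the F1 was b DW z / B dw Z.
The two rarest classes, B DW z and b dw Z, are the double crossovers. Comparing them with the parentals, only the b allele has switched, so b is the middle locus and the order is z – b – dw.
Crossovers in the b–dw interval produce the single-crossover classes b dw z and B DW Z (50 + 65 = 115) plus the double crossovers (22).
RF(b–dw) = (115 + 22) / 711 = 137/711 = 0.1927 → 19.3 cM.

19.3 cM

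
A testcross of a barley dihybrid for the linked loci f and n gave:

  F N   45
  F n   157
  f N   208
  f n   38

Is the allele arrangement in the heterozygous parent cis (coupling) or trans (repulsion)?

trans

The two most frequent classes are F n (157) and f N (208); these are the parental (non-recombinant) types.
So the F1 carried F n on one chromosome and f N on the other — the recessive alleles are on opposite chromosomes (trans / repulsion).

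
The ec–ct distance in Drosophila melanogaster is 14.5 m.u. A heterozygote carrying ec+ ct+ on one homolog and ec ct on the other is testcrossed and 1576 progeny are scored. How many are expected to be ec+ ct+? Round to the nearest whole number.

674

A map distance of 14.5 m.u. corresponds to a recombination frequency of 0.145.
The F1 is ec+ ct+ / ec ct, so ec+ ct+ is a parental gamete class with expected frequency (1 − r)/2 = 0.855/2 = 0.4275.
Expected number = 0.4275 × 1576 = 673.74 ≈ 674.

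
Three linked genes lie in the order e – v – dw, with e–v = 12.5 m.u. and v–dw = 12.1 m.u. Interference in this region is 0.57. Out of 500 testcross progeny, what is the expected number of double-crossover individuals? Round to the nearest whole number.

3

Map distances give recombination frequencies of 0.125 and 0.121 for the two intervals.
With interference 0.57 (so coincidence = 0.43), expected double-crossover frequency = 0.125 × 0.121 × 0.43 = 0.00650.
Expected number = 0.00650 × 500 = 3.25 ≈ 3.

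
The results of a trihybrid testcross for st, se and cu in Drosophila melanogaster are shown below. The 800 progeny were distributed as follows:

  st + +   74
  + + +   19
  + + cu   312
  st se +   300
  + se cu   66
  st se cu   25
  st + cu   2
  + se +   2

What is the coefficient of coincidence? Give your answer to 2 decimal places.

0.46

The two most frequent reciprocal classes, st se + and + + cu, are the parental types, so the F1 was st se + / + + cu.
The two rarest classes, + se + and st + cu, are the double crossovers. Comparing them with the parentals, only the st allele has switched, so st is the middle locus and the order is cu – st – se.
cu–st: (44 + 4)/800 = 0.0600; st–se: (140 + 4)/800 = 0.1800.
Expected DCO frequency = 0.0600 × 0.1800 ≈ 0.01080; observed = 4/800 ≈ 0.00500.
Coefficient of coincidence = 0.00500/0.01080 ≈ 0.46.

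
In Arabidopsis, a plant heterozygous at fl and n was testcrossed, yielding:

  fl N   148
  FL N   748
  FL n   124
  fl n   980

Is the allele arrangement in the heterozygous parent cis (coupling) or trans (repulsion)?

cis

The two most frequent classes are FL N (748) and fl n (980); these are the parental (non-recombinant) types.
So the F1 carried FL N on one chromosome and fl n on the other — the recessive alleles are on the same chromosome (cis / coupling).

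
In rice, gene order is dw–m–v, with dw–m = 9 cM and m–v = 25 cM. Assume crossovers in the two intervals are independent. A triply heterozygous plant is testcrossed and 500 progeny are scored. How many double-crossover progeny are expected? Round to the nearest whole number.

Map distances give recombination frequencies of 0.090 and 0.250 for the two intervals.
With no interference, expected double-crossover frequency = 0.090 × 0.250 = 0.02250.
Expected number = 0.02250 × 500 = 11.25 ≈ 11.

11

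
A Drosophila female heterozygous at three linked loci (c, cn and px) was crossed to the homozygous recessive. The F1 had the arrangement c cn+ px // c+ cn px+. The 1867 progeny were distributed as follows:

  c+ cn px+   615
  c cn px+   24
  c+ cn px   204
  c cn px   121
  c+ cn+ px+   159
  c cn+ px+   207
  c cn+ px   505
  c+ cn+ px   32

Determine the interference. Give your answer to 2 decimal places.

The two rarest classes, c+ cn+ px and c cn px+, are the double crossovers. Comparing them with the parentals, only the c allele has switched, so c is the middle locus and the order is px – c – cn.
px–c: (411 + 56)/1867 = 0.2501; c–cn: (280 + 56)/1867 = 0.1800.
Expected DCO frequency = 0.2501 × 0.1800 ≈ 0.04502; observed = 56/1867 ≈ 0.02999.
Coefficient of coincidence = 0.02999/0.04502 ≈ 0.67; interference = 1 − 0.67 = 0.33.

0.33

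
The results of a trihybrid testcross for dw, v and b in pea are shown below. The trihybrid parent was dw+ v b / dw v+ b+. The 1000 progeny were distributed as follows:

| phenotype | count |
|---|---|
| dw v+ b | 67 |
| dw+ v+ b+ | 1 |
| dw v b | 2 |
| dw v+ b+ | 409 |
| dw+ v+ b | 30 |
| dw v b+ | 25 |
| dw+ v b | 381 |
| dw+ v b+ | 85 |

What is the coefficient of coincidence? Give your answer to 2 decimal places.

The two rarest classes, dw v b and dw+ v+ b+, are the double crossovers. Comparing them with the parentals, only the dw allele has switched, so dw is the middle locus and the order is b – dw – v.
b–dw: (152 + 3)/1000 = 0.1550; dw–v: (55 + 3)/1000 = 0.0580.
Expected DCO frequency = 0.1550 × 0.0580 ≈ 0.00899; observed = 3/1000 ≈ 0.00300.
Coefficient of coincidence = 0.00300/0.00899 ≈ 0.33.

0.33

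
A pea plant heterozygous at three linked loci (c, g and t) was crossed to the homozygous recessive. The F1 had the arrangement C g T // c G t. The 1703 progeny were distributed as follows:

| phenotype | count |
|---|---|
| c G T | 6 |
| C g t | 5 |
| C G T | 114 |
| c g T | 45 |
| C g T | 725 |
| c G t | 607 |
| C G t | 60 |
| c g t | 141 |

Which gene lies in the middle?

The two rarest classes, C g t and c G T, are the double crossovers. Comparing them with the parentals, only the t allele has switched, so t is the middle locus and the order is c – t – g.

t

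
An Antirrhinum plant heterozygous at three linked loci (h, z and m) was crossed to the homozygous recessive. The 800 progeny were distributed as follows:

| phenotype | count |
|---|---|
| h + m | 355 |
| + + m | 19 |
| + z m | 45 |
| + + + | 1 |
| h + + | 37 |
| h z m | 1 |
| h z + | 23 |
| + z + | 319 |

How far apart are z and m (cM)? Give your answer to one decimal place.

The two most frequent reciprocal classes, h + m and + z +, are the parental types, so the F1 was h + m / + z +.
The two rarest classes, h z m and + + +, are the double crossovers. Comparing them with the parentals, only the z allele has switched, so z is the middle locus and the order is m – z – h.
Crossovers in the m–z interval produce the single-crossover classes h + + and + z m (37 + 45 = 82) plus the double crossovers (2).
RF(m–z) = (82 + 2) / 800 = 84/800 = 0.1050 → 10.5 cM.

10.5 cM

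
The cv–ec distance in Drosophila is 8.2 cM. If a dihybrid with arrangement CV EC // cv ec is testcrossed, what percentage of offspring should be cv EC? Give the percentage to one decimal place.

4.1%

A map distance of 8.2 cM corresponds to a recombination frequency of 0.082.
The F1 is CV EC / cv ec, so cv EC is a recombinant gamete class with expected frequency r/2 = 0.082/2 = 0.0410.
That is 0.0410 = 4.1% of the progeny.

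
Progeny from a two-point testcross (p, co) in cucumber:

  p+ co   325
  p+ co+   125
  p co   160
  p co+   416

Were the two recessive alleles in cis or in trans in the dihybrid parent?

trans

The two most frequent classes are p+ co (325) and p co+ (416); these are the parental (non-recombinant) types.
So the F1 carried p+ co on one chromosome and p co+ on the other — the recessive alleles are on opposite chromosomes (trans / repulsion).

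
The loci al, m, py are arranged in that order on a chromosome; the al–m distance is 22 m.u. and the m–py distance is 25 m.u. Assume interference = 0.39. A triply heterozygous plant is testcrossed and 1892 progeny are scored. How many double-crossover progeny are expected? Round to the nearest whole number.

Map distances give recombination frequencies of 0.220 and 0.250 for the two intervals.
With interference 0.39 (so coincidence = 0.61), expected double-crossover frequency = 0.220 × 0.250 × 0.61 = 0.03355.
Expected number = 0.03355 × 1892 = 63.48 ≈ 63.

63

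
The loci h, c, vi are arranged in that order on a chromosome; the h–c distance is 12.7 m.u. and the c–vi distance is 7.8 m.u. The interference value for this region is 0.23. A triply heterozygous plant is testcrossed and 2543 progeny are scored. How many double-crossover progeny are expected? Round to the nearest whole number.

19

Map distances give recombination frequencies of 0.127 and 0.078 for the two intervals.
With interference 0.23 (so coincidence = 0.77), expected double-crossover frequency = 0.127 × 0.078 × 0.77 = 0.00763.
Expected number = 0.00763 × 2543 = 19.40 ≈ 19.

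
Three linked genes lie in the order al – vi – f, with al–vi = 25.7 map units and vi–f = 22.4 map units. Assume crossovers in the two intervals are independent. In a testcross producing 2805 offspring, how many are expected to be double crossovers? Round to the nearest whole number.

Map distances give recombination frequencies of 0.257 and 0.224 for the two intervals.
With no interference, expected double-crossover frequency = 0.257 × 0.224 = 0.05757.
Expected number = 0.05757 × 2805 = 161.48 ≈ 161.

161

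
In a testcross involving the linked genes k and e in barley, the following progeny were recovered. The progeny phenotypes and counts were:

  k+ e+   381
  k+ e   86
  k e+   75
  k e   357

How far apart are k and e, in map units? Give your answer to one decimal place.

17.9 map units

The two most frequent classes, k+ e+ (381) and k e (357), are the parental types, so the F1 was k+ e+ / k e.
The recombinant classes are k+ e and k e+: 86 + 75 = 161.
Recombination frequency = 161/899 = 0.1791 ≈ 17.9%, i.e. 17.9 map units.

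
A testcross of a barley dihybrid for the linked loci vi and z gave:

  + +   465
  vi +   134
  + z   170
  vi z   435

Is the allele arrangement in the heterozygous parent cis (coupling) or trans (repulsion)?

The two most frequent classes are + + (465) and vi z (435); these are the parental (non-recombinant) types.
So the F1 carried + + on one chromosome and vi z on the other — the recessive alleles are on the same chromosome (cis / coupling).

cis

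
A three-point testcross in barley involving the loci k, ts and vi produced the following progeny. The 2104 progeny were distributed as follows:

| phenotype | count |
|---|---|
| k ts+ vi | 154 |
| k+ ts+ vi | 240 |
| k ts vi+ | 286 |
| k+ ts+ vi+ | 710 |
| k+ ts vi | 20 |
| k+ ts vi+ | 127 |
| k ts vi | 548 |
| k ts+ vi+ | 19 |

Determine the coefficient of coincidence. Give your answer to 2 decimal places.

0.45

The two most frequent reciprocal classes, k ts vi and k+ ts+ vi+, are the parental types, so the F1 was k ts vi / k+ ts+ vi+.
The two rarest classes, k+ ts vi and k ts+ vi+, are the double crossovers. Comparing them with the parentals, only the k allele has switched, so k is the middle locus and the order is ts – k – vi.
ts–k: (281 + 39)/2104 = 0.1521; k–vi: (526 + 39)/2104 = 0.2685.
Expected DCO frequency = 0.1521 × 0.2685 ≈ 0.04084; observed = 39/2104 ≈ 0.01854.
Coefficient of coincidence = 0.01854/0.04084 ≈ 0.45.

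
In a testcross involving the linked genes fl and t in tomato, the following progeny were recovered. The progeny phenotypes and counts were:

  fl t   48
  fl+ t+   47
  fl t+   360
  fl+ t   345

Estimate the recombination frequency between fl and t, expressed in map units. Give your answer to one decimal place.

11.9 map units

The two most frequent classes, fl+ t (345) and fl t+ (360), are the parental types, so the F1 was fl+ t / fl t+.
The recombinant classes are fl+ t+ and fl t: 47 + 48 = 95.
Recombination frequency = 95/800 = 0.1187 ≈ 11.9%, i.e. 11.9 map units.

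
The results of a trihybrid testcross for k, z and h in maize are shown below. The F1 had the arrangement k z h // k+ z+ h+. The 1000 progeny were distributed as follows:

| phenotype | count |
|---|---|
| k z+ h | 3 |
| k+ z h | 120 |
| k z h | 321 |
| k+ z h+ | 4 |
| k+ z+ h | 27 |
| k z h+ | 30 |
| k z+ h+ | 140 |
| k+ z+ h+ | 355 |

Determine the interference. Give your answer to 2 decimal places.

The two rarest classes, k z+ h and k+ z h+, are the double crossovers. Comparing them with the parentals, only the z allele has switched, so z is the middle locus and the order is h – z – k.
h–z: (57 + 7)/1000 = 0.0640; z–k: (260 + 7)/1000 = 0.2670.
Expected DCO frequency = 0.0640 × 0.2670 ≈ 0.01709; observed = 7/1000 ≈ 0.00700.
Coefficient of coincidence = 0.00700/0.01709 ≈ 0.41; interference = 1 − 0.41 = 0.59.

0.59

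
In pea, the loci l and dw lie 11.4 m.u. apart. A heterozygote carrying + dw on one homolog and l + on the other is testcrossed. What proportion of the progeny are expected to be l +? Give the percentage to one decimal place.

44.3%

A map distance of 11.4 m.u. corresponds to a recombination frequency of 0.114.
The F1 is + dw / l +, so l + is a parental gamete class with expected frequency (1 − r)/2 = 0.886/2 = 0.4430.
That is 0.4430 = 44.3% of the progeny.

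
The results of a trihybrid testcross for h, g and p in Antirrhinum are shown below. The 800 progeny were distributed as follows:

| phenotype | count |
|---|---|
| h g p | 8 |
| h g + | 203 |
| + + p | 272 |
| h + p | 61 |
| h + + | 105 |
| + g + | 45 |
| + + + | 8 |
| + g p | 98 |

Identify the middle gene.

The two most frequent reciprocal classes, h g + and + + p, are the parental types, so the F1 was h g + / + + p.
The two rarest classes, h g p and + + +, are the double crossovers. Comparing them with the parentals, only the p allele has switched, so p is the middle locus and the order is g – p – h.

p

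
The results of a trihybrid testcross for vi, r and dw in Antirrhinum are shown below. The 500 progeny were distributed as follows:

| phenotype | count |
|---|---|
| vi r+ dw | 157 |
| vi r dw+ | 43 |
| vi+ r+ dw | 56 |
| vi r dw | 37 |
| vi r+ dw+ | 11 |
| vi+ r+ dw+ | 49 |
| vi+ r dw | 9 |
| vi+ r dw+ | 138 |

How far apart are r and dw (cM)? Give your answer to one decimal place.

The two most frequent reciprocal classes, vi+ r dw+ and vi r+ dw, are the parental types, so the F1 was vi+ r dw+ / vi r+ dw.
The two rarest classes, vi+ r dw and vi r+ dw+, are the double crossovers. Comparing them with the parentals, only the dw allele has switched, so dw is the middle locus and the order is r – dw – vi.
Crossovers in the r–dw interval produce the single-crossover classes vi+ r+ dw+ and vi r dw (49 + 37 = 86) plus the double crossovers (20).
RF(r–dw) = (86 + 20) / 500 = 106/500 = 0.2120 → 21.2 cM.

21.2 cM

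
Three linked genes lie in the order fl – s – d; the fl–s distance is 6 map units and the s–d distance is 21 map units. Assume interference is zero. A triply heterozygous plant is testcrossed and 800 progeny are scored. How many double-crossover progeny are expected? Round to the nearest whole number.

10

Map distances give recombination frequencies of 0.060 and 0.210 for the two intervals.
With no interference, expected double-crossover frequency = 0.060 × 0.210 = 0.01260.
Expected number = 0.01260 × 800 = 10.08 ≈ 10.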